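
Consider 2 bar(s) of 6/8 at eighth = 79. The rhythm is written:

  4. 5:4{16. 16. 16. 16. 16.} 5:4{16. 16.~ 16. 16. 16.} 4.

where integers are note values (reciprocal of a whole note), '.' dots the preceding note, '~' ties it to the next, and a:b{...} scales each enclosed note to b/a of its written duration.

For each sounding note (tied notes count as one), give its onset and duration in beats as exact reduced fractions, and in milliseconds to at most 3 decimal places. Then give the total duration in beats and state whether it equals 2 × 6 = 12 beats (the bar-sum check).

1) 0.0ms=0b +2278.481ms=3b
2) 2278.481ms=3b +455.696ms=3/5b
3) 2734.177ms=18/5b +455.696ms=3/5b
4) 3189.873ms=21/5b +455.696ms=3/5b
5) 3645.57ms=24/5b +455.696ms=3/5b
6) 4101.266ms=27/5b +455.696ms=3/5b
7) 4556.962ms=6b +455.696ms=3/5b
8) 5012.658ms=33/5b +911.392ms=6/5b
9) 5924.051ms=39/5b +455.696ms=3/5b
10) 6379.747ms=42/5b +455.696ms=3/5b
11) 6835.443ms=9b +2278.481ms=3b
Σ=12b of 12 (79bpm 6/8) — PASS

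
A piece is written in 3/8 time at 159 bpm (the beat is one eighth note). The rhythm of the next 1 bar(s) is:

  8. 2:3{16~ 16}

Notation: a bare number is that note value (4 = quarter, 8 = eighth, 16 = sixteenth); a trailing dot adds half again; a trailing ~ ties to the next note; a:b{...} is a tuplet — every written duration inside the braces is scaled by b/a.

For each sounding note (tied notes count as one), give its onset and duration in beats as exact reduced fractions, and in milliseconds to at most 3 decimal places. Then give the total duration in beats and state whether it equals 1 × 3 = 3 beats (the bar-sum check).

1) 0.0ms=0b +566.038ms=3/2b
2) 566.038ms=3/2b +566.038ms=3/2b
Σ=3b of 3 (159bpm 3/8) — PASS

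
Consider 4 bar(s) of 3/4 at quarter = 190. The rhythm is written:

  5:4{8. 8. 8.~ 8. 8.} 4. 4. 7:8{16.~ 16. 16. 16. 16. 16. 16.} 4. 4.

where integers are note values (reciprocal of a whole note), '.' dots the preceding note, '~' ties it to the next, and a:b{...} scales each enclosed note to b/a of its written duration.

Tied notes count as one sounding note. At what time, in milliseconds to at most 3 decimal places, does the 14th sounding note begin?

1. 0.0ms @ 0 + 189.474ms (3/5)
2. 189.474ms @ 3/5 + 189.474ms (3/5)
3. 378.947ms @ 6/5 + 378.947ms (6/5)
4. 757.895ms @ 12/5 + 189.474ms (3/5)
5. 947.368ms @ 3 + 473.684ms (3/2)
6. 1421.053ms @ 9/2 + 473.684ms (3/2)
7. 1894.737ms @ 6 + 270.677ms (6/7)
8. 2165.414ms @ 48/7 + 135.338ms (3/7)
9. 2300.752ms @ 51/7 + 135.338ms (3/7)
10. 2436.09ms @ 54/7 + 135.338ms (3/7)
11. 2571.429ms @ 57/7 + 135.338ms (3/7)
12. 2706.767ms @ 60/7 + 135.338ms (3/7)
13. 2842.105ms @ 9 + 473.684ms (3/2)
14. 3315.789ms @ 21/2 + 473.684ms (3/2)

note 14 onset = 21/2b = 3315.789ms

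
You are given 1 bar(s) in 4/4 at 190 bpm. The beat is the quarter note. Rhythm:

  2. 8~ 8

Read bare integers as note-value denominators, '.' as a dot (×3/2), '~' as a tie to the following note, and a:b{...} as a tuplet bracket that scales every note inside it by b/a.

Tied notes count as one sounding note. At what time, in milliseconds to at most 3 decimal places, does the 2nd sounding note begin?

1. 0.0ms @ 0 + 947.368ms (3)
2. 947.368ms @ 3 + 315.789ms (1)

note 2 onset = 3b = 947.368ms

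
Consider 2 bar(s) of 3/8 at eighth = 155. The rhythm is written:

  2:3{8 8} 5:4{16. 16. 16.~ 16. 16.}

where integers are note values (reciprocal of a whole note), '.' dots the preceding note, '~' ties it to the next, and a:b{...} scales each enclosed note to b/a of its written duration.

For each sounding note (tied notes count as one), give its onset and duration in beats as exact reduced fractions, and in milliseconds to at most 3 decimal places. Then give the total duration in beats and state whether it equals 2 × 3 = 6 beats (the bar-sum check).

1) 0.0ms=0b +580.645ms=3/2b
2) 580.645ms=3/2b +580.645ms=3/2b
3) 1161.29ms=3b +232.258ms=3/5b
4) 1393.548ms=18/5b +232.258ms=3/5b
5) 1625.806ms=21/5b +464.516ms=6/5b
6) 2090.323ms=27/5b +232.258ms=3/5b
Σ=6b of 6 (155bpm 3/8) — PASS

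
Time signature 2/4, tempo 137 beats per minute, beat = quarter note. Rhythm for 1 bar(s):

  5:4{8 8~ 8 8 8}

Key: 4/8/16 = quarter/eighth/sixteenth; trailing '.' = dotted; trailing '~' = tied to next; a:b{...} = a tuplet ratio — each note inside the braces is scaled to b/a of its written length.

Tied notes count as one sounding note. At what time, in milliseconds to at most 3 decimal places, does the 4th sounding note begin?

1. 0.0ms @ 0 + 175.182ms (2/5)
2. 175.182ms @ 2/5 + 350.365ms (4/5)
3. 525.547ms @ 6/5 + 175.182ms (2/5)
4. 700.73ms @ 8/5 + 175.182ms (2/5)

note 4 onset = 8/5b = 700.73ms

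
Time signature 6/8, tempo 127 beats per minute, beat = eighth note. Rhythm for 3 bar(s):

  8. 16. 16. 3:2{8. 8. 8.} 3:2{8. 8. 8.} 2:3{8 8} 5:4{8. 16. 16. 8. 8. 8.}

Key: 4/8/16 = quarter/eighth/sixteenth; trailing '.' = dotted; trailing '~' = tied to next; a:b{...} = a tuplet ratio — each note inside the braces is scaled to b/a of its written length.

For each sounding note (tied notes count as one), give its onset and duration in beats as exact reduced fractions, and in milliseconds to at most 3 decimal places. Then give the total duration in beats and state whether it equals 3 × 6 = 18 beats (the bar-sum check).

1) 0.0ms=0b +708.661ms=3/2b
2) 708.661ms=3/2b +354.331ms=3/4b
3) 1062.992ms=9/4b +354.331ms=3/4b
4) 1417.323ms=3b +472.441ms=1b
5) 1889.764ms=4b +472.441ms=1b
6) 2362.205ms=5b +472.441ms=1b
7) 2834.646ms=6b +472.441ms=1b
8) 3307.087ms=7b +472.441ms=1b
9) 3779.528ms=8b +472.441ms=1b
10) 4251.969ms=9b +708.661ms=3/2b
11) 4960.63ms=21/2b +708.661ms=3/2b
12) 5669.291ms=12b +566.929ms=6/5b
13) 6236.22ms=66/5b +283.465ms=3/5b
14) 6519.685ms=69/5b +283.465ms=3/5b
15) 6803.15ms=72/5b +566.929ms=6/5b
16) 7370.079ms=78/5b +566.929ms=6/5b
17) 7937.008ms=84/5b +566.929ms=6/5b
Σ=18b of 18 (127bpm 6/8) — PASS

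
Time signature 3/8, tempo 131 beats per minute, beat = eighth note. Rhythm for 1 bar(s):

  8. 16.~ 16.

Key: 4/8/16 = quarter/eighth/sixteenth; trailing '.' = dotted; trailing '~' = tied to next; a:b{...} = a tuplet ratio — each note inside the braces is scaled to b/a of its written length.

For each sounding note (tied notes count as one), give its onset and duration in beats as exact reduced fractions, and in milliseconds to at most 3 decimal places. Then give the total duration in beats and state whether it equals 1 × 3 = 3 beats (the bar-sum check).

1) 0.0ms=0b +687.023ms=3/2b
2) 687.023ms=3/2b +687.023ms=3/2b
Σ=3b of 3 (131bpm 3/8) — PASS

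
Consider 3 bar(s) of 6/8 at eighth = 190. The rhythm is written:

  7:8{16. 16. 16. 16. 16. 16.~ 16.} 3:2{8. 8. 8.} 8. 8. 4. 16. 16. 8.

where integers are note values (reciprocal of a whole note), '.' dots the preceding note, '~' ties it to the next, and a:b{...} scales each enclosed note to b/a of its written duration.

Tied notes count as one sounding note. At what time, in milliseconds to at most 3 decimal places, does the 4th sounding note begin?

1. 0.0ms @ 0 + 270.677ms (6/7)
2. 270.677ms @ 6/7 + 270.677ms (6/7)
3. 541.353ms @ 12/7 + 270.677ms (6/7)
4. 812.03ms @ 18/7 + 270.677ms (6/7)
5. 1082.707ms @ 24/7 + 270.677ms (6/7)
6. 1353.383ms @ 30/7 + 541.353ms (12/7)
7. 1894.737ms @ 6 + 315.789ms (1)
8. 2210.526ms @ 7 + 315.789ms (1)
9. 2526.316ms @ 8 + 315.789ms (1)
10. 2842.105ms @ 9 + 473.684ms (3/2)
11. 3315.789ms @ 21/2 + 473.684ms (3/2)
12. 3789.474ms @ 12 + 947.368ms (3)
13. 4736.842ms @ 15 + 236.842ms (3/4)
14. 4973.684ms @ 63/4 + 236.842ms (3/4)
15. 5210.526ms @ 33/2 + 473.684ms (3/2)

note 4 onset = 18/7b = 812.03ms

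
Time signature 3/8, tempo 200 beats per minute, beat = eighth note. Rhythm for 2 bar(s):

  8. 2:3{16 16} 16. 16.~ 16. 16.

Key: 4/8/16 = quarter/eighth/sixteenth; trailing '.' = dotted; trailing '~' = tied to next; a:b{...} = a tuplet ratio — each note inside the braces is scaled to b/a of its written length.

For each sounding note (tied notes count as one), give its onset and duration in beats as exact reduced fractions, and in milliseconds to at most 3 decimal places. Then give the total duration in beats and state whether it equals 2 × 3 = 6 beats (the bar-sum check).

1) 0.0ms=0b +450.0ms=3/2b
2) 450.0ms=3/2b +225.0ms=3/4b
3) 675.0ms=9/4b +225.0ms=3/4b
4) 900.0ms=3b +225.0ms=3/4b
5) 1125.0ms=15/4b +450.0ms=3/2b
6) 1575.0ms=21/4b +225.0ms=3/4b
Σ=6b of 6 (200bpm 3/8) — PASS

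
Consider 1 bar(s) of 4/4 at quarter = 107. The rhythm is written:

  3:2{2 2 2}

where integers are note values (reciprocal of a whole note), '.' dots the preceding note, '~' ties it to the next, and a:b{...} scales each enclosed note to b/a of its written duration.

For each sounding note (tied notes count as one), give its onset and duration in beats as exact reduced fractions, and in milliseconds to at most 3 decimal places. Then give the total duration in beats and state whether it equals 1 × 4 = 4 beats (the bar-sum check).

1) 0.0ms=0b +747.664ms=4/3b
2) 747.664ms=4/3b +747.664ms=4/3b
3) 1495.327ms=8/3b +747.664ms=4/3b
Σ=4b of 4 (107bpm 4/4) — PASS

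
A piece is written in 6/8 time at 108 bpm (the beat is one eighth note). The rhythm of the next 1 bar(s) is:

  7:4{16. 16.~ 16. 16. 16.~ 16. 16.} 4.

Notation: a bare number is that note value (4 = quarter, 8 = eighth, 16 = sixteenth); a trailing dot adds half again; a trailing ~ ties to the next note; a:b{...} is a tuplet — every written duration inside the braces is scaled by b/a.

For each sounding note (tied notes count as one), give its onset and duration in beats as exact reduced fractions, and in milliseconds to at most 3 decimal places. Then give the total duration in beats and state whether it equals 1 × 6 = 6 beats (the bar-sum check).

1) 0.0ms=0b +238.095ms=3/7b
2) 238.095ms=3/7b +476.19ms=6/7b
3) 714.286ms=9/7b +238.095ms=3/7b
4) 952.381ms=12/7b +476.19ms=6/7b
5) 1428.571ms=18/7b +238.095ms=3/7b
6) 1666.667ms=3b +1666.667ms=3b
Σ=6b of 6 (108bpm 6/8) — PASS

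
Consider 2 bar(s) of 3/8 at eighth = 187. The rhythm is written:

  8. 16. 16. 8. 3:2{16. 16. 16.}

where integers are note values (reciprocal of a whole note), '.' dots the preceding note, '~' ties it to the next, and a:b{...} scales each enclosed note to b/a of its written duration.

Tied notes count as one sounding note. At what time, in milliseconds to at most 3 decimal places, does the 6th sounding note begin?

1. 0.0ms @ 0 + 481.283ms (3/2)
2. 481.283ms @ 3/2 + 240.642ms (3/4)
3. 721.925ms @ 9/4 + 240.642ms (3/4)
4. 962.567ms @ 3 + 481.283ms (3/2)
5. 1443.85ms @ 9/2 + 160.428ms (1/2)
6. 1604.278ms @ 5 + 160.428ms (1/2)
7. 1764.706ms @ 11/2 + 160.428ms (1/2)

note 6 onset = 5b = 1604.278ms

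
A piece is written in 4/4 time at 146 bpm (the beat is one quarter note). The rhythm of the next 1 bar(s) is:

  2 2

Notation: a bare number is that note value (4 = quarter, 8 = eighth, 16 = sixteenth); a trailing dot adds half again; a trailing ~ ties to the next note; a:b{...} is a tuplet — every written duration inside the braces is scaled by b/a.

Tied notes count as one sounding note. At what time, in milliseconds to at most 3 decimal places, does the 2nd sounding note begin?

note 2 onset = 2b = 821.918ms

1. 0.0ms @ 0 + 821.918ms (2)
2. 821.918ms @ 2 + 821.918ms (2)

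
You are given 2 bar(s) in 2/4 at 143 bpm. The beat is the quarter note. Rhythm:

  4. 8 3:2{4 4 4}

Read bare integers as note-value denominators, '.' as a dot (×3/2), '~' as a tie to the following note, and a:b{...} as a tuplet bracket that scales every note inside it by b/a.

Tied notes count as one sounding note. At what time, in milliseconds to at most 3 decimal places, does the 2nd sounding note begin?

note 2 onset = 3/2b = 629.371ms

1. 0.0ms @ 0 + 629.371ms (3/2)
2. 629.371ms @ 3/2 + 209.79ms (1/2)
3. 839.161ms @ 2 + 279.72ms (2/3)
4. 1118.881ms @ 8/3 + 279.72ms (2/3)
5. 1398.601ms @ 10/3 + 279.72ms (2/3)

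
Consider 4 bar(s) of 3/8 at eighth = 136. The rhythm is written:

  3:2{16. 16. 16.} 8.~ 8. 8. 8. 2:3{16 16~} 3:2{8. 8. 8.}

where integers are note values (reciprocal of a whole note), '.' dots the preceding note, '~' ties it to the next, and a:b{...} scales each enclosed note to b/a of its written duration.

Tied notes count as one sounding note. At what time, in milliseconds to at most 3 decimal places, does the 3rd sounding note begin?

1. 0.0ms @ 0 + 220.588ms (1/2)
2. 220.588ms @ 1/2 + 220.588ms (1/2)
3. 441.176ms @ 1 + 220.588ms (1/2)
4. 661.765ms @ 3/2 + 1323.529ms (3)
5. 1985.294ms @ 9/2 + 661.765ms (3/2)
6. 2647.059ms @ 6 + 661.765ms (3/2)
7. 3308.824ms @ 15/2 + 330.882ms (3/4)
8. 3639.706ms @ 33/4 + 772.059ms (7/4)
9. 4411.765ms @ 10 + 441.176ms (1)
10. 4852.941ms @ 11 + 441.176ms (1)

note 3 onset = 1b = 441.176ms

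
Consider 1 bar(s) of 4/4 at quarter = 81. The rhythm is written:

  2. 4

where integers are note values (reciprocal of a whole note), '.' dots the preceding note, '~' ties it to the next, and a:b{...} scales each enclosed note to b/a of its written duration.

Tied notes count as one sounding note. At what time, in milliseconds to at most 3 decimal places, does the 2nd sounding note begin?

note 2 onset = 3b = 2222.222ms

1. 0.0ms @ 0 + 2222.222ms (3)
2. 2222.222ms @ 3 + 740.741ms (1)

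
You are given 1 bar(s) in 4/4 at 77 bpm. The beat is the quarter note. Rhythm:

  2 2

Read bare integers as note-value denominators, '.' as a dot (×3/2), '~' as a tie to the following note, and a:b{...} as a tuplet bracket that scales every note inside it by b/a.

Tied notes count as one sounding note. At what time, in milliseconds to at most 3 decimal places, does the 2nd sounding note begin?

note 2 onset = 2b = 1558.442ms

1. 0.0ms @ 0 + 1558.442ms (2)
2. 1558.442ms @ 2 + 1558.442ms (2)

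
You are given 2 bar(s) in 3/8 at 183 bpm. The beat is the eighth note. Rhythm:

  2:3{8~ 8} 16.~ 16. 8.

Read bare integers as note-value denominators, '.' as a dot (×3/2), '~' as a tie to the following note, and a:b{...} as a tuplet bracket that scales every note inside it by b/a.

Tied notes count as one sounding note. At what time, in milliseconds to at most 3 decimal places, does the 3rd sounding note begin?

1. 0.0ms @ 0 + 983.607ms (3)
2. 983.607ms @ 3 + 491.803ms (3/2)
3. 1475.41ms @ 9/2 + 491.803ms (3/2)

note 3 onset = 9/2b = 1475.41ms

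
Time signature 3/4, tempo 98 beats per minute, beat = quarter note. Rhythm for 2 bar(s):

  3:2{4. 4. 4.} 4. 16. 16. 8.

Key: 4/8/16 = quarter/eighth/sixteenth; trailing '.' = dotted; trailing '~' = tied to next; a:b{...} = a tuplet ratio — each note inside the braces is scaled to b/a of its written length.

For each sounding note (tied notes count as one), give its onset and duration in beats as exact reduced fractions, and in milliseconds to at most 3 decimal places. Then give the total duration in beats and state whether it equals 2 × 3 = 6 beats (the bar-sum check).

1) 0.0ms=0b +612.245ms=1b
2) 612.245ms=1b +612.245ms=1b
3) 1224.49ms=2b +612.245ms=1b
4) 1836.735ms=3b +918.367ms=3/2b
5) 2755.102ms=9/2b +229.592ms=3/8b
6) 2984.694ms=39/8b +229.592ms=3/8b
7) 3214.286ms=21/4b +459.184ms=3/4b
Σ=6b of 6 (98bpm 3/4) — PASS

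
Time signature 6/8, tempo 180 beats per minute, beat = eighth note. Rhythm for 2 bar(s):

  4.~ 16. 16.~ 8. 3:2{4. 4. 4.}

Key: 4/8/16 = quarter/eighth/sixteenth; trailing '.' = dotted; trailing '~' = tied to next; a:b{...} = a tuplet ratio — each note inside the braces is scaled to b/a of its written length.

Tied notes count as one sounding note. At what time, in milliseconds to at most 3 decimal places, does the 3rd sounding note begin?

1. 0.0ms @ 0 + 1250.0ms (15/4)
2. 1250.0ms @ 15/4 + 750.0ms (9/4)
3. 2000.0ms @ 6 + 666.667ms (2)
4. 2666.667ms @ 8 + 666.667ms (2)
5. 3333.333ms @ 10 + 666.667ms (2)

note 3 onset = 6b = 2000.0ms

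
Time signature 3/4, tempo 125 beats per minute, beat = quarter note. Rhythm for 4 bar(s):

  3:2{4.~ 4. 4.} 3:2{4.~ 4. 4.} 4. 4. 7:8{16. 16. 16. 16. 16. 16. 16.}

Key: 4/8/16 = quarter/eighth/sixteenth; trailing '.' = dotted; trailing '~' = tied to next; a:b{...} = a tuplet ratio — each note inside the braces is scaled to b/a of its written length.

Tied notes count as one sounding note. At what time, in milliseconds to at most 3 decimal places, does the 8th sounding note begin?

note 8 onset = 66/7b = 4525.714ms

1. 0.0ms @ 0 + 960.0ms (2)
2. 960.0ms @ 2 + 480.0ms (1)
3. 1440.0ms @ 3 + 960.0ms (2)
4. 2400.0ms @ 5 + 480.0ms (1)
5. 2880.0ms @ 6 + 720.0ms (3/2)
6. 3600.0ms @ 15/2 + 720.0ms (3/2)
7. 4320.0ms @ 9 + 205.714ms (3/7)
8. 4525.714ms @ 66/7 + 205.714ms (3/7)
9. 4731.429ms @ 69/7 + 205.714ms (3/7)
10. 4937.143ms @ 72/7 + 205.714ms (3/7)
11. 5142.857ms @ 75/7 + 205.714ms (3/7)
12. 5348.571ms @ 78/7 + 205.714ms (3/7)
13. 5554.286ms @ 81/7 + 205.714ms (3/7)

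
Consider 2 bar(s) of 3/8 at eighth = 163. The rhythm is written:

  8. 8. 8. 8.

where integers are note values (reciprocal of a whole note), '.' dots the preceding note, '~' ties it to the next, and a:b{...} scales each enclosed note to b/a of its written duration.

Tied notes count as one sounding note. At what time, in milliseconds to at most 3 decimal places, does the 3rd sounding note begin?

note 3 onset = 3b = 1104.294ms

1. 0.0ms @ 0 + 552.147ms (3/2)
2. 552.147ms @ 3/2 + 552.147ms (3/2)
3. 1104.294ms @ 3 + 552.147ms (3/2)
4. 1656.442ms @ 9/2 + 552.147ms (3/2)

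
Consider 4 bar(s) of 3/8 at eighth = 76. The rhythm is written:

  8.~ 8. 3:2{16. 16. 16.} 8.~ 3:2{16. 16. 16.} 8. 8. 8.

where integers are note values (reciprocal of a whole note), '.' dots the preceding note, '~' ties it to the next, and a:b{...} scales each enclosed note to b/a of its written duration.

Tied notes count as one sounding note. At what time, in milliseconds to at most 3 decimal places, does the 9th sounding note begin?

1. 0.0ms @ 0 + 2368.421ms (3)
2. 2368.421ms @ 3 + 394.737ms (1/2)
3. 2763.158ms @ 7/2 + 394.737ms (1/2)
4. 3157.895ms @ 4 + 394.737ms (1/2)
5. 3552.632ms @ 9/2 + 1578.947ms (2)
6. 5131.579ms @ 13/2 + 394.737ms (1/2)
7. 5526.316ms @ 7 + 394.737ms (1/2)
8. 5921.053ms @ 15/2 + 1184.211ms (3/2)
9. 7105.263ms @ 9 + 1184.211ms (3/2)
10. 8289.474ms @ 21/2 + 1184.211ms (3/2)

note 9 onset = 9b = 7105.263ms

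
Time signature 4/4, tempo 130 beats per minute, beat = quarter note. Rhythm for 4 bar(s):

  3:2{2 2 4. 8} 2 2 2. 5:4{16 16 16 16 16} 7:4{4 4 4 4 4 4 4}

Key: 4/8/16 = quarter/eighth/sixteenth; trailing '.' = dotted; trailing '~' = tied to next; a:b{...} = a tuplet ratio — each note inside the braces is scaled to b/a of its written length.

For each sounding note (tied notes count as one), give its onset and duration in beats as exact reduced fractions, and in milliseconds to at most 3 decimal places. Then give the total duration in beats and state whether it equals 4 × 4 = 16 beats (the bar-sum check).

1) 0.0ms=0b +615.385ms=4/3b
2) 615.385ms=4/3b +615.385ms=4/3b
3) 1230.769ms=8/3b +461.538ms=1b
4) 1692.308ms=11/3b +153.846ms=1/3b
5) 1846.154ms=4b +923.077ms=2b
6) 2769.231ms=6b +923.077ms=2b
7) 3692.308ms=8b +1384.615ms=3b
8) 5076.923ms=11b +92.308ms=1/5b
9) 5169.231ms=56/5b +92.308ms=1/5b
10) 5261.538ms=57/5b +92.308ms=1/5b
11) 5353.846ms=58/5b +92.308ms=1/5b
12) 5446.154ms=59/5b +92.308ms=1/5b
13) 5538.462ms=12b +263.736ms=4/7b
14) 5802.198ms=88/7b +263.736ms=4/7b
15) 6065.934ms=92/7b +263.736ms=4/7b
16) 6329.67ms=96/7b +263.736ms=4/7b
17) 6593.407ms=100/7b +263.736ms=4/7b
18) 6857.143ms=104/7b +263.736ms=4/7b
19) 7120.879ms=108/7b +263.736ms=4/7b
Σ=16b of 16 (130bpm 4/4) — PASS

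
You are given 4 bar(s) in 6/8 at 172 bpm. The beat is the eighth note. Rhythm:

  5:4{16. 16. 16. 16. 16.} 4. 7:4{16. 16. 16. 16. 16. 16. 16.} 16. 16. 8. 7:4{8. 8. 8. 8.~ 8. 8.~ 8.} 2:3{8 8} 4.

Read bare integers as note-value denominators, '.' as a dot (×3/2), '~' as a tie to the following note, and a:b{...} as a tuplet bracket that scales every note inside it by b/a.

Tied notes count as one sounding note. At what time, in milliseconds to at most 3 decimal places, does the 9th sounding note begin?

1. 0.0ms @ 0 + 209.302ms (3/5)
2. 209.302ms @ 3/5 + 209.302ms (3/5)
3. 418.605ms @ 6/5 + 209.302ms (3/5)
4. 627.907ms @ 9/5 + 209.302ms (3/5)
5. 837.209ms @ 12/5 + 209.302ms (3/5)
6. 1046.512ms @ 3 + 1046.512ms (3)
7. 2093.023ms @ 6 + 149.502ms (3/7)
8. 2242.525ms @ 45/7 + 149.502ms (3/7)
9. 2392.027ms @ 48/7 + 149.502ms (3/7)
10. 2541.528ms @ 51/7 + 149.502ms (3/7)
11. 2691.03ms @ 54/7 + 149.502ms (3/7)
12. 2840.532ms @ 57/7 + 149.502ms (3/7)
13. 2990.033ms @ 60/7 + 149.502ms (3/7)
14. 3139.535ms @ 9 + 261.628ms (3/4)
15. 3401.163ms @ 39/4 + 261.628ms (3/4)
16. 3662.791ms @ 21/2 + 523.256ms (3/2)
17. 4186.047ms @ 12 + 299.003ms (6/7)
18. 4485.05ms @ 90/7 + 299.003ms (6/7)
19. 4784.053ms @ 96/7 + 299.003ms (6/7)
20. 5083.056ms @ 102/7 + 598.007ms (12/7)
21. 5681.063ms @ 114/7 + 598.007ms (12/7)
22. 6279.07ms @ 18 + 523.256ms (3/2)
23. 6802.326ms @ 39/2 + 523.256ms (3/2)
24. 7325.581ms @ 21 + 1046.512ms (3)

note 9 onset = 48/7b = 2392.027ms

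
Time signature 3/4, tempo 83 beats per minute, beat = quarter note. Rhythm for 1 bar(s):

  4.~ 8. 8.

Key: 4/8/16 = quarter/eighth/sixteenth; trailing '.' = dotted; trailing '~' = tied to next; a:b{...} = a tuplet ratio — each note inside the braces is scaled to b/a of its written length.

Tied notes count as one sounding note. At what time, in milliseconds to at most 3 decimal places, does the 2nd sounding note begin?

1. 0.0ms @ 0 + 1626.506ms (9/4)
2. 1626.506ms @ 9/4 + 542.169ms (3/4)

note 2 onset = 9/4b = 1626.506ms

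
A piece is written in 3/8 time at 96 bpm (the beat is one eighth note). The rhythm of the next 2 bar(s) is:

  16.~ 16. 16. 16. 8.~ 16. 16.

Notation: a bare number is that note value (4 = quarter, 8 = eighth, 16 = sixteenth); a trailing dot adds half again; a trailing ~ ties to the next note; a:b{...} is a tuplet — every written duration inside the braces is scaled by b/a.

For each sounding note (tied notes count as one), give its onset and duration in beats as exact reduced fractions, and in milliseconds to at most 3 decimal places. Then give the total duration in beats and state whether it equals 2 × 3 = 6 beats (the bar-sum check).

1) 0.0ms=0b +937.5ms=3/2b
2) 937.5ms=3/2b +468.75ms=3/4b
3) 1406.25ms=9/4b +468.75ms=3/4b
4) 1875.0ms=3b +1406.25ms=9/4b
5) 3281.25ms=21/4b +468.75ms=3/4b
Σ=6b of 6 (96bpm 3/8) — PASS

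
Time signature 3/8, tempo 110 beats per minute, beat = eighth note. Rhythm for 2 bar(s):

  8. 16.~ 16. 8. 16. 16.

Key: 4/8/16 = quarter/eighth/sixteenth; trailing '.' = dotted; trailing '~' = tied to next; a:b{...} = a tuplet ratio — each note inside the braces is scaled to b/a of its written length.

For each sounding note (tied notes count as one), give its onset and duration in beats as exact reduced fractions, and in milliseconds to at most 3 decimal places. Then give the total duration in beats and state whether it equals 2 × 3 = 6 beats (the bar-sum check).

1) 0.0ms=0b +818.182ms=3/2b
2) 818.182ms=3/2b +818.182ms=3/2b
3) 1636.364ms=3b +818.182ms=3/2b
4) 2454.545ms=9/2b +409.091ms=3/4b
5) 2863.636ms=21/4b +409.091ms=3/4b
Σ=6b of 6 (110bpm 3/8) — PASS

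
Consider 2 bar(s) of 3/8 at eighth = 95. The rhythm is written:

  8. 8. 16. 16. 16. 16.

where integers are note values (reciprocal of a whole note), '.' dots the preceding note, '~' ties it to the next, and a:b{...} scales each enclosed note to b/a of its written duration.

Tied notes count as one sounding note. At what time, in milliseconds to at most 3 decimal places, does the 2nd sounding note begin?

note 2 onset = 3/2b = 947.368ms

1. 0.0ms @ 0 + 947.368ms (3/2)
2. 947.368ms @ 3/2 + 947.368ms (3/2)
3. 1894.737ms @ 3 + 473.684ms (3/4)
4. 2368.421ms @ 15/4 + 473.684ms (3/4)
5. 2842.105ms @ 9/2 + 473.684ms (3/4)
6. 3315.789ms @ 21/4 + 473.684ms (3/4)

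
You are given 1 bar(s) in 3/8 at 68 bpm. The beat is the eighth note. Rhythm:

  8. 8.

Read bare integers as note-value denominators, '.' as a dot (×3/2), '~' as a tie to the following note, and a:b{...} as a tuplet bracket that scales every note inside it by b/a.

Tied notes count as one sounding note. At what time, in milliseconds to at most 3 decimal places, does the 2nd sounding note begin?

1. 0.0ms @ 0 + 1323.529ms (3/2)
2. 1323.529ms @ 3/2 + 1323.529ms (3/2)

note 2 onset = 3/2b = 1323.529ms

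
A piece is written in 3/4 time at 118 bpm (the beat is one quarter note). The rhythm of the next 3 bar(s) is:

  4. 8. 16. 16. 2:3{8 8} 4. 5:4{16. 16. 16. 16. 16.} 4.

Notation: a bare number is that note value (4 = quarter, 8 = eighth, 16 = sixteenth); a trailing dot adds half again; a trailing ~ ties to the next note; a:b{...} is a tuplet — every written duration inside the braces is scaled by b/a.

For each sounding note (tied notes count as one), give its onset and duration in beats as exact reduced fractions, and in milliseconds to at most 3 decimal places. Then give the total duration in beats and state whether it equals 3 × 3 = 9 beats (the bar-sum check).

1) 0.0ms=0b +762.712ms=3/2b
2) 762.712ms=3/2b +381.356ms=3/4b
3) 1144.068ms=9/4b +190.678ms=3/8b
4) 1334.746ms=21/8b +190.678ms=3/8b
5) 1525.424ms=3b +381.356ms=3/4b
6) 1906.78ms=15/4b +381.356ms=3/4b
7) 2288.136ms=9/2b +762.712ms=3/2b
8) 3050.847ms=6b +152.542ms=3/10b
9) 3203.39ms=63/10b +152.542ms=3/10b
10) 3355.932ms=33/5b +152.542ms=3/10b
11) 3508.475ms=69/10b +152.542ms=3/10b
12) 3661.017ms=36/5b +152.542ms=3/10b
13) 3813.559ms=15/2b +762.712ms=3/2b
Σ=9b of 9 (118bpm 3/4) — PASS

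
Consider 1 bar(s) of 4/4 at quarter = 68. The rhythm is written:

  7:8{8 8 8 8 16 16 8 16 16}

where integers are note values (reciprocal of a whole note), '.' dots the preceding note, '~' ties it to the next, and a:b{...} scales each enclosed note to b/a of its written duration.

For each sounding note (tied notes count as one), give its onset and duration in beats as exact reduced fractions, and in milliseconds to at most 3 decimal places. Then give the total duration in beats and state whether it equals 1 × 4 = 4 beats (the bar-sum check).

1) 0.0ms=0b +504.202ms=4/7b
2) 504.202ms=4/7b +504.202ms=4/7b
3) 1008.403ms=8/7b +504.202ms=4/7b
4) 1512.605ms=12/7b +504.202ms=4/7b
5) 2016.807ms=16/7b +252.101ms=2/7b
6) 2268.908ms=18/7b +252.101ms=2/7b
7) 2521.008ms=20/7b +504.202ms=4/7b
8) 3025.21ms=24/7b +252.101ms=2/7b
9) 3277.311ms=26/7b +252.101ms=2/7b
Σ=4b of 4 (68bpm 4/4) — PASS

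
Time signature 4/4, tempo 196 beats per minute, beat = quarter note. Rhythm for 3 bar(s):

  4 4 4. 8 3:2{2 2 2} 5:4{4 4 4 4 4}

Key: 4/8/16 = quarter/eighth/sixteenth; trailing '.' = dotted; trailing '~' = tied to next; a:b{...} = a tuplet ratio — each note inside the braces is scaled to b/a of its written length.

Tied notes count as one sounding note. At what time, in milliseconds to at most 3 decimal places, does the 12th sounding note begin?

note 12 onset = 56/5b = 3428.571ms

1. 0.0ms @ 0 + 306.122ms (1)
2. 306.122ms @ 1 + 306.122ms (1)
3. 612.245ms @ 2 + 459.184ms (3/2)
4. 1071.429ms @ 7/2 + 153.061ms (1/2)
5. 1224.49ms @ 4 + 408.163ms (4/3)
6. 1632.653ms @ 16/3 + 408.163ms (4/3)
7. 2040.816ms @ 20/3 + 408.163ms (4/3)
8. 2448.98ms @ 8 + 244.898ms (4/5)
9. 2693.878ms @ 44/5 + 244.898ms (4/5)
10. 2938.776ms @ 48/5 + 244.898ms (4/5)
11. 3183.673ms @ 52/5 + 244.898ms (4/5)
12. 3428.571ms @ 56/5 + 244.898ms (4/5)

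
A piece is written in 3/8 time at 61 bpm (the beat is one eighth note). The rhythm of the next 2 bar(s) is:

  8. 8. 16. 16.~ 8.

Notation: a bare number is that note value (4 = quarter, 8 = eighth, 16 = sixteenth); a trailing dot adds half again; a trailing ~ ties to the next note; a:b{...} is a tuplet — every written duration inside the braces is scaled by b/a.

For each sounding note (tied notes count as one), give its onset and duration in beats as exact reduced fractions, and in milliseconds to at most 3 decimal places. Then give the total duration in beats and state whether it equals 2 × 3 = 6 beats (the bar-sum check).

1) 0.0ms=0b +1475.41ms=3/2b
2) 1475.41ms=3/2b +1475.41ms=3/2b
3) 2950.82ms=3b +737.705ms=3/4b
4) 3688.525ms=15/4b +2213.115ms=9/4b
Σ=6b of 6 (61bpm 3/8) — PASS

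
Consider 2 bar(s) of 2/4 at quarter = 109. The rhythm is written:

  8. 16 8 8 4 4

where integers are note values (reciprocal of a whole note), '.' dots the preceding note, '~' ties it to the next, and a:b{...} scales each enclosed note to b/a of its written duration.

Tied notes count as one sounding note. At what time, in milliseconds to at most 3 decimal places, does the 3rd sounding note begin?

1. 0.0ms @ 0 + 412.844ms (3/4)
2. 412.844ms @ 3/4 + 137.615ms (1/4)
3. 550.459ms @ 1 + 275.229ms (1/2)
4. 825.688ms @ 3/2 + 275.229ms (1/2)
5. 1100.917ms @ 2 + 550.459ms (1)
6. 1651.376ms @ 3 + 550.459ms (1)

note 3 onset = 1b = 550.459ms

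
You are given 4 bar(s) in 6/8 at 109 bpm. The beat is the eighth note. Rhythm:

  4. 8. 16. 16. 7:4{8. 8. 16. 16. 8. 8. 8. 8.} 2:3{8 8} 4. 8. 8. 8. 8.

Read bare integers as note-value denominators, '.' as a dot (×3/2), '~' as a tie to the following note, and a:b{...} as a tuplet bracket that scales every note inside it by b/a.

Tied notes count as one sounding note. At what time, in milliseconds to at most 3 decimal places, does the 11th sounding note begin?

note 11 onset = 72/7b = 5661.861ms

1. 0.0ms @ 0 + 1651.376ms (3)
2. 1651.376ms @ 3 + 825.688ms (3/2)
3. 2477.064ms @ 9/2 + 412.844ms (3/4)
4. 2889.908ms @ 21/4 + 412.844ms (3/4)
5. 3302.752ms @ 6 + 471.822ms (6/7)
6. 3774.574ms @ 48/7 + 471.822ms (6/7)
7. 4246.396ms @ 54/7 + 235.911ms (3/7)
8. 4482.307ms @ 57/7 + 235.911ms (3/7)
9. 4718.218ms @ 60/7 + 471.822ms (6/7)
10. 5190.039ms @ 66/7 + 471.822ms (6/7)
11. 5661.861ms @ 72/7 + 471.822ms (6/7)
12. 6133.683ms @ 78/7 + 471.822ms (6/7)
13. 6605.505ms @ 12 + 825.688ms (3/2)
14. 7431.193ms @ 27/2 + 825.688ms (3/2)
15. 8256.881ms @ 15 + 1651.376ms (3)
16. 9908.257ms @ 18 + 825.688ms (3/2)
17. 10733.945ms @ 39/2 + 825.688ms (3/2)
18. 11559.633ms @ 21 + 825.688ms (3/2)
19. 12385.321ms @ 45/2 + 825.688ms (3/2)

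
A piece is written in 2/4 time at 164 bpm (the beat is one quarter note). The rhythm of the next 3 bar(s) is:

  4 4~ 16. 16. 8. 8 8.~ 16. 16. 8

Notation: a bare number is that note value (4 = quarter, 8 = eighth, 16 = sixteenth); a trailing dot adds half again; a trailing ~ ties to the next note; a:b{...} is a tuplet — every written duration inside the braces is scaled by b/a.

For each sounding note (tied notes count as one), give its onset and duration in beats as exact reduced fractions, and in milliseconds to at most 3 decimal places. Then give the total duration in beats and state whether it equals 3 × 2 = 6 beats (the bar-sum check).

1) 0.0ms=0b +365.854ms=1b
2) 365.854ms=1b +503.049ms=11/8b
3) 868.902ms=19/8b +137.195ms=3/8b
4) 1006.098ms=11/4b +274.39ms=3/4b
5) 1280.488ms=7/2b +182.927ms=1/2b
6) 1463.415ms=4b +411.585ms=9/8b
7) 1875.0ms=41/8b +137.195ms=3/8b
8) 2012.195ms=11/2b +182.927ms=1/2b
Σ=6b of 6 (164bpm 2/4) — PASS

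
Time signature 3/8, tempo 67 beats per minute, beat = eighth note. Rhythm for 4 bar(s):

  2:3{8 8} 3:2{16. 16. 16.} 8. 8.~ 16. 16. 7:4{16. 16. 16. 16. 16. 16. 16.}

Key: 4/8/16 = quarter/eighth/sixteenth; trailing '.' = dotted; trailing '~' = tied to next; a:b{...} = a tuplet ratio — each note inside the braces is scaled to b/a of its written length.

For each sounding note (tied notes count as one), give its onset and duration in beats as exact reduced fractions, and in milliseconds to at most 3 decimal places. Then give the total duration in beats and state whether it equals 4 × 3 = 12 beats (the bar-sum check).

1) 0.0ms=0b +1343.284ms=3/2b
2) 1343.284ms=3/2b +1343.284ms=3/2b
3) 2686.567ms=3b +447.761ms=1/2b
4) 3134.328ms=7/2b +447.761ms=1/2b
5) 3582.09ms=4b +447.761ms=1/2b
6) 4029.851ms=9/2b +1343.284ms=3/2b
7) 5373.134ms=6b +2014.925ms=9/4b
8) 7388.06ms=33/4b +671.642ms=3/4b
9) 8059.701ms=9b +383.795ms=3/7b
10) 8443.497ms=66/7b +383.795ms=3/7b
11) 8827.292ms=69/7b +383.795ms=3/7b
12) 9211.087ms=72/7b +383.795ms=3/7b
13) 9594.883ms=75/7b +383.795ms=3/7b
14) 9978.678ms=78/7b +383.795ms=3/7b
15) 10362.473ms=81/7b +383.795ms=3/7b
Σ=12b of 12 (67bpm 3/8) — PASS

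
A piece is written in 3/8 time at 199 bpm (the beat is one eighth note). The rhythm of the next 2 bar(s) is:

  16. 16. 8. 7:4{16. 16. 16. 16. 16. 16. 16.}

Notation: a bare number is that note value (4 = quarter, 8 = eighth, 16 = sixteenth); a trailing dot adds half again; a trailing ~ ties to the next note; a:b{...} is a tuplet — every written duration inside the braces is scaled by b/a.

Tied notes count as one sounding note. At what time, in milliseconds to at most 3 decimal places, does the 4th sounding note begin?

note 4 onset = 3b = 904.523ms

1. 0.0ms @ 0 + 226.131ms (3/4)
2. 226.131ms @ 3/4 + 226.131ms (3/4)
3. 452.261ms @ 3/2 + 452.261ms (3/2)
4. 904.523ms @ 3 + 129.218ms (3/7)
5. 1033.74ms @ 24/7 + 129.218ms (3/7)
6. 1162.958ms @ 27/7 + 129.218ms (3/7)
7. 1292.175ms @ 30/7 + 129.218ms (3/7)
8. 1421.393ms @ 33/7 + 129.218ms (3/7)
9. 1550.61ms @ 36/7 + 129.218ms (3/7)
10. 1679.828ms @ 39/7 + 129.218ms (3/7)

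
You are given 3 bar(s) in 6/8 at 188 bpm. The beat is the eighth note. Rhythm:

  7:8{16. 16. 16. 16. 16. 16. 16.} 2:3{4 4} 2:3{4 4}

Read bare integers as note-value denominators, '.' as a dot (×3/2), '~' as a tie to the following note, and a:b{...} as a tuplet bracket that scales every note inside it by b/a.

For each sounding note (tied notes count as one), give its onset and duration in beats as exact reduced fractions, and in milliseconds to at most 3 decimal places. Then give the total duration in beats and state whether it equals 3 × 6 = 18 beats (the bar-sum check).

1) 0.0ms=0b +273.556ms=6/7b
2) 273.556ms=6/7b +273.556ms=6/7b
3) 547.112ms=12/7b +273.556ms=6/7b
4) 820.669ms=18/7b +273.556ms=6/7b
5) 1094.225ms=24/7b +273.556ms=6/7b
6) 1367.781ms=30/7b +273.556ms=6/7b
7) 1641.337ms=36/7b +273.556ms=6/7b
8) 1914.894ms=6b +957.447ms=3b
9) 2872.34ms=9b +957.447ms=3b
10) 3829.787ms=12b +957.447ms=3b
11) 4787.234ms=15b +957.447ms=3b
Σ=18b of 18 (188bpm 6/8) — PASS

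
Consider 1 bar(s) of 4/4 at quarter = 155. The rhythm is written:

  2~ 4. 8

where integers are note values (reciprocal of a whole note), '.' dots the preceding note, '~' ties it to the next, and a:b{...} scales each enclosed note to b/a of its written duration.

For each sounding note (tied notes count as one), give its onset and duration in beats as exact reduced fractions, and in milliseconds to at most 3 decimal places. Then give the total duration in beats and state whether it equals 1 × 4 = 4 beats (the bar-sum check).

1) 0.0ms=0b +1354.839ms=7/2b
2) 1354.839ms=7/2b +193.548ms=1/2b
Σ=4b of 4 (155bpm 4/4) — PASS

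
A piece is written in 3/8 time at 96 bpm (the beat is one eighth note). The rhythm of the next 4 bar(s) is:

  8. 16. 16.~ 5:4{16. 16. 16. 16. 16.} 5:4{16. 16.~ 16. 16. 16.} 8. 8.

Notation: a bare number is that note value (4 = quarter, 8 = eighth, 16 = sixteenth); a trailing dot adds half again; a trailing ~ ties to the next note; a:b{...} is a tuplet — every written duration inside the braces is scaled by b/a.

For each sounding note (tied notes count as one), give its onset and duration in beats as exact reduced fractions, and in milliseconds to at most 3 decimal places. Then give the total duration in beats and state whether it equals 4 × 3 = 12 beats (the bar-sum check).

1) 0.0ms=0b +937.5ms=3/2b
2) 937.5ms=3/2b +468.75ms=3/4b
3) 1406.25ms=9/4b +843.75ms=27/20b
4) 2250.0ms=18/5b +375.0ms=3/5b
5) 2625.0ms=21/5b +375.0ms=3/5b
6) 3000.0ms=24/5b +375.0ms=3/5b
7) 3375.0ms=27/5b +375.0ms=3/5b
8) 3750.0ms=6b +375.0ms=3/5b
9) 4125.0ms=33/5b +750.0ms=6/5b
10) 4875.0ms=39/5b +375.0ms=3/5b
11) 5250.0ms=42/5b +375.0ms=3/5b
12) 5625.0ms=9b +937.5ms=3/2b
13) 6562.5ms=21/2b +937.5ms=3/2b
Σ=12b of 12 (96bpm 3/8) — PASS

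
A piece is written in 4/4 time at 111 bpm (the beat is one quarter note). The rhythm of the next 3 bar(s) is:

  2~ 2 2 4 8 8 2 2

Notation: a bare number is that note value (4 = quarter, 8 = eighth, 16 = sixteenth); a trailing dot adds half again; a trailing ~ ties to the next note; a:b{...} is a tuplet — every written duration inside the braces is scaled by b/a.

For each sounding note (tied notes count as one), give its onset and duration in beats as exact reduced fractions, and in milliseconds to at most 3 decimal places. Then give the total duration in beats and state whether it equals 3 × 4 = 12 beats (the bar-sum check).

1) 0.0ms=0b +2162.162ms=4b
2) 2162.162ms=4b +1081.081ms=2b
3) 3243.243ms=6b +540.541ms=1b
4) 3783.784ms=7b +270.27ms=1/2b
5) 4054.054ms=15/2b +270.27ms=1/2b
6) 4324.324ms=8b +1081.081ms=2b
7) 5405.405ms=10b +1081.081ms=2b
Σ=12b of 12 (111bpm 4/4) — PASS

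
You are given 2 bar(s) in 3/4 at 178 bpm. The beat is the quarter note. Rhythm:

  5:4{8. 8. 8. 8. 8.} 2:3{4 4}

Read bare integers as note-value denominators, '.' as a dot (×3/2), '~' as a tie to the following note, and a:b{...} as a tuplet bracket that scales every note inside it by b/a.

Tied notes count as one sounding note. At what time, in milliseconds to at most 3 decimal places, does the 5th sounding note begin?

1. 0.0ms @ 0 + 202.247ms (3/5)
2. 202.247ms @ 3/5 + 202.247ms (3/5)
3. 404.494ms @ 6/5 + 202.247ms (3/5)
4. 606.742ms @ 9/5 + 202.247ms (3/5)
5. 808.989ms @ 12/5 + 202.247ms (3/5)
6. 1011.236ms @ 3 + 505.618ms (3/2)
7. 1516.854ms @ 9/2 + 505.618ms (3/2)

note 5 onset = 12/5b = 808.989ms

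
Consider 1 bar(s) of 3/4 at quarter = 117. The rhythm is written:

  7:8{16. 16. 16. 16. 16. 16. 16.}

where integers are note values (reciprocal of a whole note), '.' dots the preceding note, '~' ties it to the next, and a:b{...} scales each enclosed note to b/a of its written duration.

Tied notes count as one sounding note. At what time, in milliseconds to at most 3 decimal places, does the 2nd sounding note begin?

1. 0.0ms @ 0 + 219.78ms (3/7)
2. 219.78ms @ 3/7 + 219.78ms (3/7)
3. 439.56ms @ 6/7 + 219.78ms (3/7)
4. 659.341ms @ 9/7 + 219.78ms (3/7)
5. 879.121ms @ 12/7 + 219.78ms (3/7)
6. 1098.901ms @ 15/7 + 219.78ms (3/7)
7. 1318.681ms @ 18/7 + 219.78ms (3/7)

note 2 onset = 3/7b = 219.78ms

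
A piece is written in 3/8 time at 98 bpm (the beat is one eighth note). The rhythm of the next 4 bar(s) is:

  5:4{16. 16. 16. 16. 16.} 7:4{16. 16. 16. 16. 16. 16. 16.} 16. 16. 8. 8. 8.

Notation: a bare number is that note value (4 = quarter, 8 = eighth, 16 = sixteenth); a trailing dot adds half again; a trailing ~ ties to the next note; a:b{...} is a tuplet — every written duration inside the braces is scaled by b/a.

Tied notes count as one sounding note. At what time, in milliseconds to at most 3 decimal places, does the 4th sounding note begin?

1. 0.0ms @ 0 + 367.347ms (3/5)
2. 367.347ms @ 3/5 + 367.347ms (3/5)
3. 734.694ms @ 6/5 + 367.347ms (3/5)
4. 1102.041ms @ 9/5 + 367.347ms (3/5)
5. 1469.388ms @ 12/5 + 367.347ms (3/5)
6. 1836.735ms @ 3 + 262.391ms (3/7)
7. 2099.125ms @ 24/7 + 262.391ms (3/7)
8. 2361.516ms @ 27/7 + 262.391ms (3/7)
9. 2623.907ms @ 30/7 + 262.391ms (3/7)
10. 2886.297ms @ 33/7 + 262.391ms (3/7)
11. 3148.688ms @ 36/7 + 262.391ms (3/7)
12. 3411.079ms @ 39/7 + 262.391ms (3/7)
13. 3673.469ms @ 6 + 459.184ms (3/4)
14. 4132.653ms @ 27/4 + 459.184ms (3/4)
15. 4591.837ms @ 15/2 + 918.367ms (3/2)
16. 5510.204ms @ 9 + 918.367ms (3/2)
17. 6428.571ms @ 21/2 + 918.367ms (3/2)

note 4 onset = 9/5b = 1102.041ms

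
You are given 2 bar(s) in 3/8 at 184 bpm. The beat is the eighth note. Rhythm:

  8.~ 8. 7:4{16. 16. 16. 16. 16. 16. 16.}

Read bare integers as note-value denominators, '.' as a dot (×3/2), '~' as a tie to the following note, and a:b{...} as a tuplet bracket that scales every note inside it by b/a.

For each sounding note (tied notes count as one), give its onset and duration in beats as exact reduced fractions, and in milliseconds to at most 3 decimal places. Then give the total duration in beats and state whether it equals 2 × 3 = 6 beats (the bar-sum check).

1) 0.0ms=0b +978.261ms=3b
2) 978.261ms=3b +139.752ms=3/7b
3) 1118.012ms=24/7b +139.752ms=3/7b
4) 1257.764ms=27/7b +139.752ms=3/7b
5) 1397.516ms=30/7b +139.752ms=3/7b
6) 1537.267ms=33/7b +139.752ms=3/7b
7) 1677.019ms=36/7b +139.752ms=3/7b
8) 1816.77ms=39/7b +139.752ms=3/7b
Σ=6b of 6 (184bpm 3/8) — PASS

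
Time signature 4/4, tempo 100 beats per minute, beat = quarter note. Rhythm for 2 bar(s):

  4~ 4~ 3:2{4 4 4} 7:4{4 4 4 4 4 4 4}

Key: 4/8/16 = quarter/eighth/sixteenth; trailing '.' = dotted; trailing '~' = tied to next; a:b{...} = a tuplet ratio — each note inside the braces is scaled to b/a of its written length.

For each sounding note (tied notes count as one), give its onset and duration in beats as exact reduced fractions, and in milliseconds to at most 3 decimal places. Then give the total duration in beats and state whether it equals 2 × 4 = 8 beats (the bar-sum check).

1) 0.0ms=0b +1600.0ms=8/3b
2) 1600.0ms=8/3b +400.0ms=2/3b
3) 2000.0ms=10/3b +400.0ms=2/3b
4) 2400.0ms=4b +342.857ms=4/7b
5) 2742.857ms=32/7b +342.857ms=4/7b
6) 3085.714ms=36/7b +342.857ms=4/7b
7) 3428.571ms=40/7b +342.857ms=4/7b
8) 3771.429ms=44/7b +342.857ms=4/7b
9) 4114.286ms=48/7b +342.857ms=4/7b
10) 4457.143ms=52/7b +342.857ms=4/7b
Σ=8b of 8 (100bpm 4/4) — PASS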